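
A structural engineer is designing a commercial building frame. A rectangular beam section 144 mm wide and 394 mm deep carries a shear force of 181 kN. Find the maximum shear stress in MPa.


A = b * h = 144 * 394 = 56736 mm^2
V = 181 kN = 181000.0 N
tau_max = 1.5 * V / A = 1.5 * 181000.0 / 56736
= 4.7853 MPa

4.7853 MPa


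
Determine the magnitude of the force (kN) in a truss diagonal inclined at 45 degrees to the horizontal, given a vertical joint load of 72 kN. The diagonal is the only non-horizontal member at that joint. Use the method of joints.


At the joint, only the diagonal has a vertical component, so vertical equilibrium gives:
F * sin(45) = 72
F = 72 / sin(45)
= 72 / 0.707107
= 101.82 kN

101.82 kN


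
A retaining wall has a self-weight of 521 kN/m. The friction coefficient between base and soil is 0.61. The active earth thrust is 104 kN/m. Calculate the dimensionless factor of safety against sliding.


Resisting force = mu * W = 0.61 * 521 = 317.81 kN/m
FOS = Resisting / Driving = 317.81 / 104
= 3.0559 (dimensionless)

3.0559 (dimensionless)


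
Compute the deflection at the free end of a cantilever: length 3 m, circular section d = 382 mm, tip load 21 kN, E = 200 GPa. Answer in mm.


I = pi * d^4 / 64 = pi * 382^4 / 64 = 1045257639.46 mm^4
L = 3000.0 mm, P = 21000.0 N, E = 200000.0 MPa
delta = P * L^3 / (3 * E * I)
= 21000.0 * 3000.0^3 / (3 * 200000.0 * 1045257639.46)
= 0.9041 mm

0.9041 mm


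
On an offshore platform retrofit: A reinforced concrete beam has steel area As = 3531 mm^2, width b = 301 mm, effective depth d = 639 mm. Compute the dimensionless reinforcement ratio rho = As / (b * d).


rho = As / (b * d)
= 3531 / (301 * 639)
= 3531 / 192339
= 0.018358 (dimensionless)

0.018358 (dimensionless)


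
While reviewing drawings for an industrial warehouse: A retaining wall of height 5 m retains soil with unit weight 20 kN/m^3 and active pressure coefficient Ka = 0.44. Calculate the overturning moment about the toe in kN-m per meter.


Pa = 0.5 * Ka * gamma * H^2
= 0.5 * 0.44 * 20 * 5^2
= 110.0 kN/m
Arm = H / 3 = 5 / 3 = 1.6667 m
Mo = Pa * arm = Pa * H / 3 = 110.0 * 5 / 3 = 183.3333 kN-m/m

183.3333 kN-m/m


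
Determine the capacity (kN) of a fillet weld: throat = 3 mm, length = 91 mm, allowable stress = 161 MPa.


Strength = throat * length * allowable stress
= 3 * 91 * 161 N
= 43953 N
= 43.95 kN

43.95 kN


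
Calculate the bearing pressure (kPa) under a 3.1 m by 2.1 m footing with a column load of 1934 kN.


A = 3.1 * 2.1 = 6.51 m^2
q = P / A = 1934 / 6.51
= 297.0814 kPa

297.0814 kPa


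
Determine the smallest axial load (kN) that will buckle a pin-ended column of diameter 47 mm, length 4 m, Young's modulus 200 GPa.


I = pi * d^4 / 64 = 239530.78 mm^4
L = 4000.0 mm
P_cr = pi^2 * E * I / L^2
= 9.8696 * 200000.0 * 239530.78 / 4000.0^2
= 29550.93 N = 29.5509 kN

29.5509 kN


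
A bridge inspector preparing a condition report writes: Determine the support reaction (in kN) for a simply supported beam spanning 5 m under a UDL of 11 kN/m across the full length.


Total load = w * L = 11 * 5 = 55 kN
By symmetry, each reaction R = total / 2 = 55 / 2 = 27.5 kN

27.5 kN


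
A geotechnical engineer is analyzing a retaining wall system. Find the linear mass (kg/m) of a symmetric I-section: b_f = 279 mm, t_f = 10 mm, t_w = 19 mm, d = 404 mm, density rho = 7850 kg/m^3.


A_flanges = 2 * 279 * 10 = 5580 mm^2
A_web = (404 - 2 * 10) * 19 = 7296 mm^2
A_total = 5580 + 7296 = 12876 mm^2 = 0.012876 m^2
Weight = rho * A = 7850 * 0.012876 = 101.0766 kg/m

101.0766 kg/m


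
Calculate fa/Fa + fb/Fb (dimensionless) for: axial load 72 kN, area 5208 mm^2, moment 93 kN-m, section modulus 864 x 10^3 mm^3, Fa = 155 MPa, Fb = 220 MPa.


f_a = P / A = 72000.0 / 5208 = 13.8249 MPa
f_b = M / S = 93000000.0 / 864000.0 = 107.6389 MPa
Ratio = f_a / Fa + f_b / Fb
= 13.8249 / 155 + 107.6389 / 220
= 0.5785 (dimensionless)

0.5785 (dimensionless)


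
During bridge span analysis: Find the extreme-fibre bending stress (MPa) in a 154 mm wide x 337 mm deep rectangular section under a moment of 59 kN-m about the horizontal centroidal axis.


I = b * h^3 / 12 = 154 * 337^3 / 12 = 491166996.83 mm^4
y = h / 2 = 337 / 2 = 168.5 mm
M = 59 kN-m = 59000000.0 N-mm
sigma = M * y / I = 59000000.0 * 168.5 / 491166996.83
= 20.24 MPa

20.24 MPa


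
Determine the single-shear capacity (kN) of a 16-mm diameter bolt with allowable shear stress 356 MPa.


A = pi * d^2 / 4 = pi * 16^2 / 4 = 201.0619 mm^2
V = f_v * A / 1000 = 356 * 201.0619 / 1000
= 71.578 kN

71.578 kN


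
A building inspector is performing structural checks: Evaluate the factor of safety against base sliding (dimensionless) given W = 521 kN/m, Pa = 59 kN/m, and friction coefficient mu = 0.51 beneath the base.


Resisting force = mu * W = 0.51 * 521 = 265.71 kN/m
FOS = Resisting / Driving = 265.71 / 59
= 4.5036 (dimensionless)

4.5036 (dimensionless)


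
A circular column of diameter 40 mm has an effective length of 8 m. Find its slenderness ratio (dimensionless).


Radius of gyration r = d / 4 = 40 / 4 = 10.0 mm
L_eff = 8000.0 mm
Slenderness ratio = L / r = 8000.0 / 10.0 = 800.0 (dimensionless)

800.0 (dimensionless)


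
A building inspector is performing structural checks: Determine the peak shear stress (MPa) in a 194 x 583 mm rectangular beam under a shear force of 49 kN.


A = b * h = 194 * 583 = 113102 mm^2
V = 49 kN = 49000.0 N
tau_max = 1.5 * V / A = 1.5 * 49000.0 / 113102
= 0.6499 MPa

0.6499 MPa


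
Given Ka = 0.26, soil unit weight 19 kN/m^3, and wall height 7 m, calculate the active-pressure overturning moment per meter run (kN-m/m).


Pa = 0.5 * Ka * gamma * H^2
= 0.5 * 0.26 * 19 * 7^2
= 121.03 kN/m
Arm = H / 3 = 7 / 3 = 2.3333 m
Mo = Pa * arm = Pa * H / 3 = 121.03 * 7 / 3 = 282.4033 kN-m/m

282.4033 kN-m/m


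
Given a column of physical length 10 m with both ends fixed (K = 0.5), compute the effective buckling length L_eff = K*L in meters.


L_eff = K * L
= 0.5 * 10
= 5.0 m

5.0 m


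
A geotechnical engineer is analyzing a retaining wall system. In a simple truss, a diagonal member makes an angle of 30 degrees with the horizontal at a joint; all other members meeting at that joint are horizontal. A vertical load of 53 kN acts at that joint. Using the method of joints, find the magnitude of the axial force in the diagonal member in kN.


At the joint, only the diagonal has a vertical component, so vertical equilibrium gives:
F * sin(30) = 53
F = 53 / sin(30)
= 53 / 0.5
= 106.0 kN

106.0 kN


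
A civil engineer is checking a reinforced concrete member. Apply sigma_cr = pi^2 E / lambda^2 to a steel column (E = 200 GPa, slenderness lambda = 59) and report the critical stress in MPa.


sigma_cr = pi^2 * E / lambda^2
= 9.8696 * 200000.0 / 59^2
= 9.8696 * 200000.0 / 3481
= 567.0557 MPa

567.0557 MPa


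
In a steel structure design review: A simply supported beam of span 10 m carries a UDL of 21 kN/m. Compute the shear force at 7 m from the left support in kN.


R_A = w * L / 2 = 21 * 10 / 2 = 105.0 kN
V(x) = R_A - w * x = 105.0 - 21 * 7
= -42.0 kN

-42.0 kN


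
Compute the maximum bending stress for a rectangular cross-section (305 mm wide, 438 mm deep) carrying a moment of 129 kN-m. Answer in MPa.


I = b * h^3 / 12 = 305 * 438^3 / 12 = 2135703330.0 mm^4
y = h / 2 = 438 / 2 = 219.0 mm
M = 129 kN-m = 129000000.0 N-mm
sigma = M * y / I = 129000000.0 * 219.0 / 2135703330.0
= 13.23 MPa

13.23 MPa


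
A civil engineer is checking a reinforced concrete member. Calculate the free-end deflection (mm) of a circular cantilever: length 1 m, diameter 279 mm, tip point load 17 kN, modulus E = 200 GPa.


I = pi * d^4 / 64 = pi * 279^4 / 64 = 297431329.11 mm^4
L = 1000.0 mm, P = 17000.0 N, E = 200000.0 MPa
delta = P * L^3 / (3 * E * I)
= 17000.0 * 1000.0^3 / (3 * 200000.0 * 297431329.11)
= 0.0953 mm

0.0953 mm


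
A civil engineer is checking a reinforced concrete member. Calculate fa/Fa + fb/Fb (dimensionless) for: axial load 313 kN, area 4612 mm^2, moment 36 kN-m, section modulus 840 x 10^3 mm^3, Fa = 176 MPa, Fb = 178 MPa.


f_a = P / A = 313000.0 / 4612 = 67.8664 MPa
f_b = M / S = 36000000.0 / 840000.0 = 42.8571 MPa
Ratio = f_a / Fa + f_b / Fb
= 67.8664 / 176 + 42.8571 / 178
= 0.6264 (dimensionless)

0.6264 (dimensionless)


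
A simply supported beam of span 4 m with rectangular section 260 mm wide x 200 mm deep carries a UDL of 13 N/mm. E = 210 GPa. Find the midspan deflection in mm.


I = 260 * 200^3 / 12 = 173333333.33 mm^4
L = 4000.0 mm, w = 13 N/mm, E = 210000.0 MPa
delta = 5 * w * L^4 / (384 * E * I)
= 5 * 13 * 4000.0^4 / (384 * 210000.0 * 173333333.33)
= 1.1905 mm

1.1905 mm


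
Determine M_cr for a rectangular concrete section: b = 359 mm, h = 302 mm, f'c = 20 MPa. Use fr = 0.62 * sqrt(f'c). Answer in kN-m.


fr = 0.62 * sqrt(20) = 0.62 * 4.4721 = 2.7727 MPa
I = 359 * 302^3 / 12 = 824012939.33 mm^4
y_t = 151.0 mm
M_cr = fr * I / y_t = 2.7727 * 824012939.33 / 151.0 N-mm
= 15.1309 kN-m

15.1309 kN-m


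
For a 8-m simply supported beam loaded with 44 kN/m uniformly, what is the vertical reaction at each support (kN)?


Total load = w * L = 44 * 8 = 352 kN
By symmetry, each reaction R = total / 2 = 352 / 2 = 176.0 kN

176.0 kN


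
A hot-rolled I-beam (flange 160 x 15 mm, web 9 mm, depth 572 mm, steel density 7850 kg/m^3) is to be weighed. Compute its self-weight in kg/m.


A_flanges = 2 * 160 * 15 = 4800 mm^2
A_web = (572 - 2 * 15) * 9 = 4878 mm^2
A_total = 4800 + 4878 = 9678 mm^2 = 0.009678 m^2
Weight = rho * A = 7850 * 0.009678 = 75.9723 kg/m

75.9723 kg/m


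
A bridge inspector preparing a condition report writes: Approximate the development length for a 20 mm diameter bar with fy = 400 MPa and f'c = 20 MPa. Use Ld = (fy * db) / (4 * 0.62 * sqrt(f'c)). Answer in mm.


Ld = (fy * db) / (4 * 0.62 * sqrt(f'c))
= (400 * 20) / (4 * 0.62 * sqrt(20))
= 8000 / 11.0909
= 721.31 mm

721.31 mm


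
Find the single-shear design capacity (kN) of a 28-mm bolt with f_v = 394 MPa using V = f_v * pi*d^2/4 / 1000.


A = pi * d^2 / 4 = pi * 28^2 / 4 = 615.7522 mm^2
V = f_v * A / 1000 = 394 * 615.7522 / 1000
= 242.6064 kN

242.6064 kN


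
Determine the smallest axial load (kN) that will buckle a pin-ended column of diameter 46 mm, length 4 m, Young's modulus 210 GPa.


I = pi * d^4 / 64 = 219786.61 mm^4
L = 4000.0 mm
P_cr = pi^2 * E * I / L^2
= 9.8696 * 210000.0 * 219786.61 / 4000.0^2
= 28470.84 N = 28.4708 kN

28.4708 kN


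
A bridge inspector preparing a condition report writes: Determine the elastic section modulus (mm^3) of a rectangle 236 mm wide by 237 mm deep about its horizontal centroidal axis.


S = b * h^2 / 6
= 236 * 237^2 / 6
= 236 * 56169 / 6
= 2209314.0 mm^3

2209314.0 mm^3


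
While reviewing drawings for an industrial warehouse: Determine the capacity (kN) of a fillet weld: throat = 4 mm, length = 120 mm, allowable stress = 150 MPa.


Strength = throat * length * allowable stress
= 4 * 120 * 150 N
= 72000 N
= 72.0 kN

72.0 kN


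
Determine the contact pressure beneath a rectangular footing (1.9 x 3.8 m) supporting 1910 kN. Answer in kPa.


A = 1.9 * 3.8 = 7.22 m^2
q = P / A = 1910 / 7.22
= 264.5429 kPa

264.5429 kPa


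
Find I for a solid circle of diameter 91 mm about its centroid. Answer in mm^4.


r = d / 2 = 91 / 2 = 45.5 mm
I = pi * r^4 / 4 = pi * 45.5^4 / 4
= 3366165.53 mm^4

3366165.53 mm^4


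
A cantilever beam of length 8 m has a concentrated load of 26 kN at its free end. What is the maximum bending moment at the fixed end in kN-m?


For a cantilever with a point load at the free end:
M_max = P * L = 26 * 8 = 208 kN-m

208 kN-m


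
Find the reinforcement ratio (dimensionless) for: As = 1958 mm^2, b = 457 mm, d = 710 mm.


rho = As / (b * d)
= 1958 / (457 * 710)
= 1958 / 324470
= 0.006034 (dimensionless)

0.006034 (dimensionless)


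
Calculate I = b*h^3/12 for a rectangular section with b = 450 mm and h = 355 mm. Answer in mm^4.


I = b * h^3 / 12
= 450 * 355^3 / 12
= 450 * 44738875 / 12
= 1677707812.5 mm^4

1677707812.5 mm^4


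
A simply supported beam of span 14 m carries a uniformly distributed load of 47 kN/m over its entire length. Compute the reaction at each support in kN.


Total load = w * L = 47 * 14 = 658 kN
By symmetry, each reaction R = total / 2 = 658 / 2 = 329.0 kN

329.0 kN


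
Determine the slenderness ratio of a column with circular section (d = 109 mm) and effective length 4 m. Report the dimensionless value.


Radius of gyration r = d / 4 = 109 / 4 = 27.25 mm
L_eff = 4000.0 mm
Slenderness ratio = L / r = 4000.0 / 27.25 = 146.79 (dimensionless)

146.79 (dimensionless)


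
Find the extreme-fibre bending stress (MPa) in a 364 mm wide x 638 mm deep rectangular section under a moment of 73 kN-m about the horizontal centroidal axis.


I = b * h^3 / 12 = 364 * 638^3 / 12 = 7877386850.67 mm^4
y = h / 2 = 638 / 2 = 319.0 mm
M = 73 kN-m = 73000000.0 N-mm
sigma = M * y / I = 73000000.0 * 319.0 / 7877386850.67
= 2.96 MPa

2.96 MPa


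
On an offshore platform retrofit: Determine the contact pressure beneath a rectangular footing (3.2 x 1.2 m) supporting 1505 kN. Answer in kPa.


A = 3.2 * 1.2 = 3.84 m^2
q = P / A = 1505 / 3.84
= 391.9271 kPa

391.9271 kPa


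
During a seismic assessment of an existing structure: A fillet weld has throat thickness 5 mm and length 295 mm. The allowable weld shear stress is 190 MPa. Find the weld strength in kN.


Strength = throat * length * allowable stress
= 5 * 295 * 190 N
= 280250 N
= 280.25 kN

280.25 kN


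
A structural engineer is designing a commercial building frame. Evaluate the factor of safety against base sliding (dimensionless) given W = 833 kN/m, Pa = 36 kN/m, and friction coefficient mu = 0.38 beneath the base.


Resisting force = mu * W = 0.38 * 833 = 316.54 kN/m
FOS = Resisting / Driving = 316.54 / 36
= 8.7928 (dimensionless)

8.7928 (dimensionless)


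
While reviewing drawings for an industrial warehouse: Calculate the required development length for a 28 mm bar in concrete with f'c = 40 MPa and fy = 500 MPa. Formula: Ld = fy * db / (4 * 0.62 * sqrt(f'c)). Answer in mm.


Ld = (fy * db) / (4 * 0.62 * sqrt(f'c))
= (500 * 28) / (4 * 0.62 * sqrt(40))
= 14000 / 15.6849
= 892.58 mm

892.58 mm


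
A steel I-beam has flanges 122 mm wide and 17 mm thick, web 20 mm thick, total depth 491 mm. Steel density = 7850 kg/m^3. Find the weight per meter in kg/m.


A_flanges = 2 * 122 * 17 = 4148 mm^2
A_web = (491 - 2 * 17) * 20 = 9140 mm^2
A_total = 4148 + 9140 = 13288 mm^2 = 0.013288 m^2
Weight = rho * A = 7850 * 0.013288 = 104.3108 kg/m

104.3108 kg/m


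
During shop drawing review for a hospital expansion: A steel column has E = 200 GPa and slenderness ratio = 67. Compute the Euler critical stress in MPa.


sigma_cr = pi^2 * E / lambda^2
= 9.8696 * 200000.0 / 67^2
= 9.8696 * 200000.0 / 4489
= 439.724 MPa

439.724 MPa


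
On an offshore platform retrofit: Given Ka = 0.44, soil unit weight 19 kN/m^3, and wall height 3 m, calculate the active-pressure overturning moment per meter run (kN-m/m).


Pa = 0.5 * Ka * gamma * H^2
= 0.5 * 0.44 * 19 * 3^2
= 37.62 kN/m
Arm = H / 3 = 3 / 3 = 1.0 m
Mo = Pa * arm = Pa * H / 3 = 37.62 * 3 / 3 = 37.62 kN-m/m

37.62 kN-m/m


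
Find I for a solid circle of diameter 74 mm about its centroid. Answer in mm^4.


r = d / 2 = 74 / 2 = 37.0 mm
I = pi * r^4 / 4 = pi * 37.0^4 / 4
= 1471962.61 mm^4

1471962.61 mm^4


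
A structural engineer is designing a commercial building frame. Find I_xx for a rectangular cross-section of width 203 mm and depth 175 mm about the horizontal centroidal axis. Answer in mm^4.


I = b * h^3 / 12
= 203 * 175^3 / 12
= 203 * 5359375 / 12
= 90662760.42 mm^4

90662760.42 mm^4


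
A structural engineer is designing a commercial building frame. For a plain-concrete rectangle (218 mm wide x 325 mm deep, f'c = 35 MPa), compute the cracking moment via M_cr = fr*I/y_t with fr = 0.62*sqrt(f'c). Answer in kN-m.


fr = 0.62 * sqrt(35) = 0.62 * 5.9161 = 3.668 MPa
I = 218 * 325^3 / 12 = 623627604.17 mm^4
y_t = 162.5 mm
M_cr = fr * I / y_t = 3.668 * 623627604.17 / 162.5 N-mm
= 14.0766 kN-m

14.0766 kN-m


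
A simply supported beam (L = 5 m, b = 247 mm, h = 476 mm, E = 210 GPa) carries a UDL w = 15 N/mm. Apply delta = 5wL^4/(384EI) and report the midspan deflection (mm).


I = 247 * 476^3 / 12 = 2219916122.67 mm^4
L = 5000.0 mm, w = 15 N/mm, E = 210000.0 MPa
delta = 5 * w * L^4 / (384 * E * I)
= 5 * 15 * 5000.0^4 / (384 * 210000.0 * 2219916122.67)
= 0.2619 mm

0.2619 mm


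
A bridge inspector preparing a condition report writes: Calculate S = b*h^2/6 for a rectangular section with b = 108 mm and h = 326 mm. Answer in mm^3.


S = b * h^2 / 6
= 108 * 326^2 / 6
= 108 * 106276 / 6
= 1912968.0 mm^3

1912968.0 mm^3


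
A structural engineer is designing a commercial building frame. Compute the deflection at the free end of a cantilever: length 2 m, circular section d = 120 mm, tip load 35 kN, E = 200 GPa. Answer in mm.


I = pi * d^4 / 64 = pi * 120^4 / 64 = 10178760.2 mm^4
L = 2000.0 mm, P = 35000.0 N, E = 200000.0 MPa
delta = P * L^3 / (3 * E * I)
= 35000.0 * 2000.0^3 / (3 * 200000.0 * 10178760.2)
= 45.8471 mm

45.8471 mm


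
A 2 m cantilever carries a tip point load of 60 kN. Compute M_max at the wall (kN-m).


For a cantilever with a point load at the free end:
M_max = P * L = 60 * 2 = 120 kN-m

120 kN-m


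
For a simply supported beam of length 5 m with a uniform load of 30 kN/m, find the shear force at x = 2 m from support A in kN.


R_A = w * L / 2 = 30 * 5 / 2 = 75.0 kN
V(x) = R_A - w * x = 75.0 - 30 * 2
= 15.0 kN

15.0 kN


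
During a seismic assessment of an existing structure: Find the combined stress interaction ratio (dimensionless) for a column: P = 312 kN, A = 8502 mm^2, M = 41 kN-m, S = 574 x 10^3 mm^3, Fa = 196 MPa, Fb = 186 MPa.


f_a = P / A = 312000.0 / 8502 = 36.6972 MPa
f_b = M / S = 41000000.0 / 574000.0 = 71.4286 MPa
Ratio = f_a / Fa + f_b / Fb
= 36.6972 / 196 + 71.4286 / 186
= 0.5713 (dimensionless)

0.5713 (dimensionless)


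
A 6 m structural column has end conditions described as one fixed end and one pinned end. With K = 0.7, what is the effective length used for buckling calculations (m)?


L_eff = K * L
= 0.7 * 6
= 4.2 m

4.2 m


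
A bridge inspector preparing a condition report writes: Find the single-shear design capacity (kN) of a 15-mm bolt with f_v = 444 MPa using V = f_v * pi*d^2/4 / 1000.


A = pi * d^2 / 4 = pi * 15^2 / 4 = 176.7146 mm^2
V = f_v * A / 1000 = 444 * 176.7146 / 1000
= 78.4613 kN

78.4613 kN


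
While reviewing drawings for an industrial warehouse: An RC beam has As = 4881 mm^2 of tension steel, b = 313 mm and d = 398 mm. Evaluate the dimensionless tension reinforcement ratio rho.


rho = As / (b * d)
= 4881 / (313 * 398)
= 4881 / 124574
= 0.039182 (dimensionless)

0.039182 (dimensionless)


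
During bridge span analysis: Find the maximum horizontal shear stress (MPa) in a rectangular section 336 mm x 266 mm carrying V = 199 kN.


A = b * h = 336 * 266 = 89376 mm^2
V = 199 kN = 199000.0 N
tau_max = 1.5 * V / A = 1.5 * 199000.0 / 89376
= 3.3398 MPa

3.3398 MPa


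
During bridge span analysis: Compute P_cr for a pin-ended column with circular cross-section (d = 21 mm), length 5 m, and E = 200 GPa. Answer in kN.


I = pi * d^4 / 64 = 9546.56 mm^4
L = 5000.0 mm
P_cr = pi^2 * E * I / L^2
= 9.8696 * 200000.0 * 9546.56 / 5000.0^2
= 753.77 N = 0.7538 kN

0.7538 kN


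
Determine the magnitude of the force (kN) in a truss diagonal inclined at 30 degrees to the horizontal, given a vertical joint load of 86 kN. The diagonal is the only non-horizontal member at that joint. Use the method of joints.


At the joint, only the diagonal has a vertical component, so vertical equilibrium gives:
F * sin(30) = 86
F = 86 / sin(30)
= 86 / 0.5
= 172.0 kN

172.0 kN


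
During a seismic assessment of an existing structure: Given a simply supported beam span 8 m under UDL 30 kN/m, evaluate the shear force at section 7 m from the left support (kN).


R_A = w * L / 2 = 30 * 8 / 2 = 120.0 kN
V(x) = R_A - w * x = 120.0 - 30 * 7
= -90.0 kN

-90.0 kN


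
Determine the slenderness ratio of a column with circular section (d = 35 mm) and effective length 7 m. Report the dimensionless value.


Radius of gyration r = d / 4 = 35 / 4 = 8.75 mm
L_eff = 7000.0 mm
Slenderness ratio = L / r = 7000.0 / 8.75 = 800.0 (dimensionless)

800.0 (dimensionless)


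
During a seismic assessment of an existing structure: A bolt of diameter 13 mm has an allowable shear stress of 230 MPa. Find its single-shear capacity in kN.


A = pi * d^2 / 4 = pi * 13^2 / 4 = 132.7323 mm^2
V = f_v * A / 1000 = 230 * 132.7323 / 1000
= 30.5284 kN

30.5284 kN


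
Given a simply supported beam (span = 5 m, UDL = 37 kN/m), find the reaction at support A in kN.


Total load = w * L = 37 * 5 = 185 kN
By symmetry, each reaction R = total / 2 = 185 / 2 = 92.5 kN

92.5 kN


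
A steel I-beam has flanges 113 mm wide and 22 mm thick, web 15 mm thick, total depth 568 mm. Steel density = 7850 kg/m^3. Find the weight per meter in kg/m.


A_flanges = 2 * 113 * 22 = 4972 mm^2
A_web = (568 - 2 * 22) * 15 = 7860 mm^2
A_total = 4972 + 7860 = 12832 mm^2 = 0.012832 m^2
Weight = rho * A = 7850 * 0.012832 = 100.7312 kg/m

100.7312 kg/m


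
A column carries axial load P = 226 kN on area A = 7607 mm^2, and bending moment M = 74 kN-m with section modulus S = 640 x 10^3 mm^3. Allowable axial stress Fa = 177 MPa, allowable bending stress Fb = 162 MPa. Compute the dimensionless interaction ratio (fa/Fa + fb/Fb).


f_a = P / A = 226000.0 / 7607 = 29.7095 MPa
f_b = M / S = 74000000.0 / 640000.0 = 115.625 MPa
Ratio = f_a / Fa + f_b / Fb
= 29.7095 / 177 + 115.625 / 162
= 0.8816 (dimensionless)

0.8816 (dimensionless)


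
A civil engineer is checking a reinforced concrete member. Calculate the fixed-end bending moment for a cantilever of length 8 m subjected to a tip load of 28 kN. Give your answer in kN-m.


For a cantilever with a point load at the free end:
M_max = P * L = 28 * 8 = 224 kN-m

224 kN-m


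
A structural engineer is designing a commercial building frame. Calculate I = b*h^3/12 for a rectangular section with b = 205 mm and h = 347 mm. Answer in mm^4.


I = b * h^3 / 12
= 205 * 347^3 / 12
= 205 * 41781923 / 12
= 713774517.92 mm^4

713774517.92 mm^4


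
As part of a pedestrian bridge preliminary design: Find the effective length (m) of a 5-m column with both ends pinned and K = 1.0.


L_eff = K * L
= 1.0 * 5
= 5.0 m

5.0 m


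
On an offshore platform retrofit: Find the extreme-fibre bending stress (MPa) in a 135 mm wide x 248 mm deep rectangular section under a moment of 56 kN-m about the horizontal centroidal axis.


I = b * h^3 / 12 = 135 * 248^3 / 12 = 171596160.0 mm^4
y = h / 2 = 248 / 2 = 124.0 mm
M = 56 kN-m = 56000000.0 N-mm
sigma = M * y / I = 56000000.0 * 124.0 / 171596160.0
= 40.47 MPa

40.47 MPa


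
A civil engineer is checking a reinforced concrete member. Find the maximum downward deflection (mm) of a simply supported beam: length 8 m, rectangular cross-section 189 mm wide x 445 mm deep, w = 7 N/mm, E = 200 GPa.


I = 189 * 445^3 / 12 = 1387907718.75 mm^4
L = 8000.0 mm, w = 7 N/mm, E = 200000.0 MPa
delta = 5 * w * L^4 / (384 * E * I)
= 5 * 7 * 8000.0^4 / (384 * 200000.0 * 1387907718.75)
= 1.345 mm

1.345 mm


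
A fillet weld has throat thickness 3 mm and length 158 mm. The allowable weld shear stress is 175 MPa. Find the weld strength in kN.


Strength = throat * length * allowable stress
= 3 * 158 * 175 N
= 82950 N
= 82.95 kN

82.95 kN


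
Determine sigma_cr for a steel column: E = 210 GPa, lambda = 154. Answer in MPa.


sigma_cr = pi^2 * E / lambda^2
= 9.8696 * 210000.0 / 154^2
= 9.8696 * 210000.0 / 23716
= 87.3932 MPa

87.3932 MPa


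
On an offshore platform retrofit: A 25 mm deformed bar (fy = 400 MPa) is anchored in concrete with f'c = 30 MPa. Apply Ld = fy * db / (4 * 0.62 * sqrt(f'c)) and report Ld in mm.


Ld = (fy * db) / (4 * 0.62 * sqrt(f'c))
= (400 * 25) / (4 * 0.62 * sqrt(30))
= 10000 / 13.5835
= 736.19 mm

736.19 mm


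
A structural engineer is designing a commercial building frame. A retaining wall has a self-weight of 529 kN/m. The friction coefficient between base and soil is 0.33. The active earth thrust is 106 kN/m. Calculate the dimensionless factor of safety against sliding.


Resisting force = mu * W = 0.33 * 529 = 174.57 kN/m
FOS = Resisting / Driving = 174.57 / 106
= 1.6469 (dimensionless)

1.6469 (dimensionless)


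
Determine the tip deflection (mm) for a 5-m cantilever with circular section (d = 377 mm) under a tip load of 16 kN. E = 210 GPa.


I = pi * d^4 / 64 = pi * 377^4 / 64 = 991597217.73 mm^4
L = 5000.0 mm, P = 16000.0 N, E = 210000.0 MPa
delta = P * L^3 / (3 * E * I)
= 16000.0 * 5000.0^3 / (3 * 210000.0 * 991597217.73)
= 3.2015 mm

3.2015 mm


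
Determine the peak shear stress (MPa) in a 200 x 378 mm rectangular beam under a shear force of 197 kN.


A = b * h = 200 * 378 = 75600 mm^2
V = 197 kN = 197000.0 N
tau_max = 1.5 * V / A = 1.5 * 197000.0 / 75600
= 3.9087 MPa

3.9087 MPa


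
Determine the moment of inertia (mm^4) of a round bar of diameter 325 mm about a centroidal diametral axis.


r = d / 2 = 325 / 2 = 162.5 mm
I = pi * r^4 / 4 = pi * 162.5^4 / 4
= 547650316.04 mm^4

547650316.04 mm^4


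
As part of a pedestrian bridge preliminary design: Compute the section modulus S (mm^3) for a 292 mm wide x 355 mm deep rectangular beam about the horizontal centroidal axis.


S = b * h^2 / 6
= 292 * 355^2 / 6
= 292 * 126025 / 6
= 6133216.67 mm^3

6133216.67 mm^3


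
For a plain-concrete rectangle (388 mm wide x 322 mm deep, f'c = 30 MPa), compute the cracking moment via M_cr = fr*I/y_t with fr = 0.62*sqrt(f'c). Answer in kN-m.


fr = 0.62 * sqrt(30) = 0.62 * 5.4772 = 3.3959 MPa
I = 388 * 322^3 / 12 = 1079488685.33 mm^4
y_t = 161.0 mm
M_cr = fr * I / y_t = 3.3959 * 1079488685.33 / 161.0 N-mm
= 22.769 kN-m

22.769 kN-m


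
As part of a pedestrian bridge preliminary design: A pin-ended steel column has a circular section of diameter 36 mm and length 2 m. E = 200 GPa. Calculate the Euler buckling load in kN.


I = pi * d^4 / 64 = 82447.96 mm^4
L = 2000.0 mm
P_cr = pi^2 * E * I / L^2
= 9.8696 * 200000.0 * 82447.96 / 2000.0^2
= 40686.44 N = 40.6864 kN

40.6864 kN


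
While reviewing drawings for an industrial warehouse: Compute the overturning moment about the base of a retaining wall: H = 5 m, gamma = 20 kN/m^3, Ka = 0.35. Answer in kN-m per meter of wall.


Pa = 0.5 * Ka * gamma * H^2
= 0.5 * 0.35 * 20 * 5^2
= 87.5 kN/m
Arm = H / 3 = 5 / 3 = 1.6667 m
Mo = Pa * arm = Pa * H / 3 = 87.5 * 5 / 3 = 145.8333 kN-m/m

145.8333 kN-m/m


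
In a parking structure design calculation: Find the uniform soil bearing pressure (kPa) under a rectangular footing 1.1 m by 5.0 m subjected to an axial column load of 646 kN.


A = 1.1 * 5.0 = 5.5 m^2
q = P / A = 646 / 5.5
= 117.4545 kPa

117.4545 kPa


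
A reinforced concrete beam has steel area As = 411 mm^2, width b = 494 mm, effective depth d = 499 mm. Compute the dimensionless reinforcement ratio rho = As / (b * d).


rho = As / (b * d)
= 411 / (494 * 499)
= 411 / 246506
= 0.001667 (dimensionless)

0.001667 (dimensionless)


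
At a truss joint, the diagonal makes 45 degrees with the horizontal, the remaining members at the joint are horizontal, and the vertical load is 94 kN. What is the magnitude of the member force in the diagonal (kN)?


At the joint, only the diagonal has a vertical component, so vertical equilibrium gives:
F * sin(45) = 94
F = 94 / sin(45)
= 94 / 0.707107
= 132.94 kN

132.94 kN


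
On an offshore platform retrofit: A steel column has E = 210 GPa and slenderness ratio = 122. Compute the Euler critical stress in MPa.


sigma_cr = pi^2 * E / lambda^2
= 9.8696 * 210000.0 / 122^2
= 9.8696 * 210000.0 / 14884
= 139.2513 MPa

139.2513 MPa


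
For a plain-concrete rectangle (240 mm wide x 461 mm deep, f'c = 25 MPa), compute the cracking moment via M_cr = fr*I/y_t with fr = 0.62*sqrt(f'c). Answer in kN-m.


fr = 0.62 * sqrt(25) = 0.62 * 5.0 = 3.1 MPa
I = 240 * 461^3 / 12 = 1959443620.0 mm^4
y_t = 230.5 mm
M_cr = fr * I / y_t = 3.1 * 1959443620.0 / 230.5 N-mm
= 26.3526 kN-m

26.3526 kN-m


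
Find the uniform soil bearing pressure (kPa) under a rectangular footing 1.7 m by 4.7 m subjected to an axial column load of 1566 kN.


A = 1.7 * 4.7 = 7.99 m^2
q = P / A = 1566 / 7.99
= 195.995 kPa

195.995 kPa


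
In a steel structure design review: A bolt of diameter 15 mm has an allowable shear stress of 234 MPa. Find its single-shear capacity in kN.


A = pi * d^2 / 4 = pi * 15^2 / 4 = 176.7146 mm^2
V = f_v * A / 1000 = 234 * 176.7146 / 1000
= 41.3512 kN

41.3512 kN


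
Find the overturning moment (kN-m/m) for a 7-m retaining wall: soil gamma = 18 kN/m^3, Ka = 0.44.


Pa = 0.5 * Ka * gamma * H^2
= 0.5 * 0.44 * 18 * 7^2
= 194.04 kN/m
Arm = H / 3 = 7 / 3 = 2.3333 m
Mo = Pa * arm = Pa * H / 3 = 194.04 * 7 / 3 = 452.76 kN-m/m

452.76 kN-m/m


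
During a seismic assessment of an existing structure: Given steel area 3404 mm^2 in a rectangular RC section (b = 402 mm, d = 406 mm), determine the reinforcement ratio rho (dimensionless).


rho = As / (b * d)
= 3404 / (402 * 406)
= 3404 / 163212
= 0.020856 (dimensionless)

0.020856 (dimensionless)


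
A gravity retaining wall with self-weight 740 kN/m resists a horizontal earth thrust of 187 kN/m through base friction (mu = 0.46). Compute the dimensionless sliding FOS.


Resisting force = mu * W = 0.46 * 740 = 340.4 kN/m
FOS = Resisting / Driving = 340.4 / 187
= 1.8203 (dimensionless)

1.8203 (dimensionless)


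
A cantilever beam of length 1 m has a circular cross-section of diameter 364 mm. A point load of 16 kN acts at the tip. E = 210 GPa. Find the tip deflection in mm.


I = pi * d^4 / 64 = pi * 364^4 / 64 = 861738374.79 mm^4
L = 1000.0 mm, P = 16000.0 N, E = 210000.0 MPa
delta = P * L^3 / (3 * E * I)
= 16000.0 * 1000.0^3 / (3 * 210000.0 * 861738374.79)
= 0.0295 mm

0.0295 mm


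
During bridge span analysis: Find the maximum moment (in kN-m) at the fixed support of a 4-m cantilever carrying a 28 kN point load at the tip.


For a cantilever with a point load at the free end:
M_max = P * L = 28 * 4 = 112 kN-m

112 kN-m


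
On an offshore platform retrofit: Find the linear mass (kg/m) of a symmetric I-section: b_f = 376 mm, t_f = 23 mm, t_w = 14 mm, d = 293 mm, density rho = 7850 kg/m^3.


A_flanges = 2 * 376 * 23 = 17296 mm^2
A_web = (293 - 2 * 23) * 14 = 3458 mm^2
A_total = 17296 + 3458 = 20754 mm^2 = 0.020754 m^2
Weight = rho * A = 7850 * 0.020754 = 162.9189 kg/m

162.9189 kg/m


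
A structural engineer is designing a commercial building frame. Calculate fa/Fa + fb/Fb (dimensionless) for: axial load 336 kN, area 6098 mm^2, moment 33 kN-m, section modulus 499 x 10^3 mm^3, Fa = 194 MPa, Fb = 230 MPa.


f_a = P / A = 336000.0 / 6098 = 55.1 MPa
f_b = M / S = 33000000.0 / 499000.0 = 66.1323 MPa
Ratio = f_a / Fa + f_b / Fb
= 55.1 / 194 + 66.1323 / 230
= 0.5716 (dimensionless)

0.5716 (dimensionless)


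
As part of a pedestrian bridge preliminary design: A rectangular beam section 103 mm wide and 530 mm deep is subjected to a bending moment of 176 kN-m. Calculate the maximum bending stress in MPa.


I = b * h^3 / 12 = 103 * 530^3 / 12 = 1277860916.67 mm^4
y = h / 2 = 530 / 2 = 265.0 mm
M = 176 kN-m = 176000000.0 N-mm
sigma = M * y / I = 176000000.0 * 265.0 / 1277860916.67
= 36.5 MPa

36.5 MPa


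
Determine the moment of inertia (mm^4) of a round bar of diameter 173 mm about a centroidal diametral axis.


r = d / 2 = 173 / 2 = 86.5 mm
I = pi * r^4 / 4 = pi * 86.5^4 / 4
= 43969781.88 mm^4

43969781.88 mm^4


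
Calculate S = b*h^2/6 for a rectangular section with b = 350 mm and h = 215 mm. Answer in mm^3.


S = b * h^2 / 6
= 350 * 215^2 / 6
= 350 * 46225 / 6
= 2696458.33 mm^3

2696458.33 mm^3


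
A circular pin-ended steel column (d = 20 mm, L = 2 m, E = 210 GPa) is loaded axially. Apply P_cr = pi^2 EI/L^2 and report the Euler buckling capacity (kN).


I = pi * d^4 / 64 = 7853.98 mm^4
L = 2000.0 mm
P_cr = pi^2 * E * I / L^2
= 9.8696 * 210000.0 * 7853.98 / 2000.0^2
= 4069.57 N = 4.0696 kN

4.0696 kN


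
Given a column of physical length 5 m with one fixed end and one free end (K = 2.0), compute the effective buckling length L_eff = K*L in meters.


L_eff = K * L
= 2.0 * 5
= 10.0 m

10.0 m


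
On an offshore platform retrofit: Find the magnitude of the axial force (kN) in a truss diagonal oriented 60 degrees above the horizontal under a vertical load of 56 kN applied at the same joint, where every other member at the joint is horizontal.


At the joint, only the diagonal has a vertical component, so vertical equilibrium gives:
F * sin(60) = 56
F = 56 / sin(60)
= 56 / 0.866025
= 64.66 kN

64.66 kN


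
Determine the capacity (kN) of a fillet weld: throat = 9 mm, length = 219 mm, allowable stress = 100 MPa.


Strength = throat * length * allowable stress
= 9 * 219 * 100 N
= 197100 N
= 197.1 kN

197.1 kN


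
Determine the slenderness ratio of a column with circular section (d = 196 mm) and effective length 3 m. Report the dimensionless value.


Radius of gyration r = d / 4 = 196 / 4 = 49.0 mm
L_eff = 3000.0 mm
Slenderness ratio = L / r = 3000.0 / 49.0 = 61.22 (dimensionless)

61.22 (dimensionless)


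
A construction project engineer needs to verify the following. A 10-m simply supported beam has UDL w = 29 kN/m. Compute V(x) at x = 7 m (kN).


R_A = w * L / 2 = 29 * 10 / 2 = 145.0 kN
V(x) = R_A - w * x = 145.0 - 29 * 7
= -58.0 kN

-58.0 kN


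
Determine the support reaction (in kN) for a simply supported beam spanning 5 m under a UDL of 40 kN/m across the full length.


Total load = w * L = 40 * 5 = 200 kN
By symmetry, each reaction R = total / 2 = 200 / 2 = 100.0 kN

100.0 kN


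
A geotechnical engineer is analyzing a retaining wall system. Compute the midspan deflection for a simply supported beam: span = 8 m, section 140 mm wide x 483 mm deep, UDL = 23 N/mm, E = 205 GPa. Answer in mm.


I = 140 * 483^3 / 12 = 1314583515.0 mm^4
L = 8000.0 mm, w = 23 N/mm, E = 205000.0 MPa
delta = 5 * w * L^4 / (384 * E * I)
= 5 * 23 * 8000.0^4 / (384 * 205000.0 * 1314583515.0)
= 4.5518 mm

4.5518 mm


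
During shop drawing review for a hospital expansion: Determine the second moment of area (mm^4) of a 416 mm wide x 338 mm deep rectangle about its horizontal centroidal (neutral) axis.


I = b * h^3 / 12
= 416 * 338^3 / 12
= 416 * 38614472 / 12
= 1338635029.33 mm^4

1338635029.33 mm^4


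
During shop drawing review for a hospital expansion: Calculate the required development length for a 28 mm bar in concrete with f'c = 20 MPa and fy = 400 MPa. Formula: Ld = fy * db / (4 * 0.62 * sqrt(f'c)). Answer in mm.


Ld = (fy * db) / (4 * 0.62 * sqrt(f'c))
= (400 * 28) / (4 * 0.62 * sqrt(20))
= 11200 / 11.0909
= 1009.84 mm

1009.84 mm


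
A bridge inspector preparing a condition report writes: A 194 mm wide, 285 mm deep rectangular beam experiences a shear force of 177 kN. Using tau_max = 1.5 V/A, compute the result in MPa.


A = b * h = 194 * 285 = 55290 mm^2
V = 177 kN = 177000.0 N
tau_max = 1.5 * V / A = 1.5 * 177000.0 / 55290
= 4.802 MPa

4.802 MPa


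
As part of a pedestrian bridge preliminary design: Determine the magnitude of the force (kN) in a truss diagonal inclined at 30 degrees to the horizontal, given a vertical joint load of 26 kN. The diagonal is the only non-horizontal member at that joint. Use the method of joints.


At the joint, only the diagonal has a vertical component, so vertical equilibrium gives:
F * sin(30) = 26
F = 26 / sin(30)
= 26 / 0.5
= 52.0 kN

52.0 kN


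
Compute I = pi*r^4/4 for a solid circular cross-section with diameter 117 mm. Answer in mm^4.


r = d / 2 = 117 / 2 = 58.5 mm
I = pi * r^4 / 4 = pi * 58.5^4 / 4
= 9198422.33 mm^4

9198422.33 mm^4


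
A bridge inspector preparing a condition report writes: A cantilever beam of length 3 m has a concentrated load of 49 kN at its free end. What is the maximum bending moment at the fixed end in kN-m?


For a cantilever with a point load at the free end:
M_max = P * L = 49 * 3 = 147 kN-m

147 kN-m


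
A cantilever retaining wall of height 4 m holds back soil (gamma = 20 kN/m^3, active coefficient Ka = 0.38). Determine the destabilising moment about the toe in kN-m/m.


Pa = 0.5 * Ka * gamma * H^2
= 0.5 * 0.38 * 20 * 4^2
= 60.8 kN/m
Arm = H / 3 = 4 / 3 = 1.3333 m
Mo = Pa * arm = Pa * H / 3 = 60.8 * 4 / 3 = 81.0667 kN-m/m

81.0667 kN-m/m


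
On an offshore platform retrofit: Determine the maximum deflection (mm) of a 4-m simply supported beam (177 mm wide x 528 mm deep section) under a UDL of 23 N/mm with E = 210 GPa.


I = 177 * 528^3 / 12 = 2171169792.0 mm^4
L = 4000.0 mm, w = 23 N/mm, E = 210000.0 MPa
delta = 5 * w * L^4 / (384 * E * I)
= 5 * 23 * 4000.0^4 / (384 * 210000.0 * 2171169792.0)
= 0.1681 mm

0.1681 mm


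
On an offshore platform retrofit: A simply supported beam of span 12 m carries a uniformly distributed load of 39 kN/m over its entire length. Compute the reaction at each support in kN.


Total load = w * L = 39 * 12 = 468 kN
By symmetry, each reaction R = total / 2 = 468 / 2 = 234.0 kN

234.0 kN


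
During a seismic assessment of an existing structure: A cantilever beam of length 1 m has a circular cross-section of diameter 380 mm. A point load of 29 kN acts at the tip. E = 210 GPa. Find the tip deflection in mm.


I = pi * d^4 / 64 = pi * 380^4 / 64 = 1023538740.52 mm^4
L = 1000.0 mm, P = 29000.0 N, E = 210000.0 MPa
delta = P * L^3 / (3 * E * I)
= 29000.0 * 1000.0^3 / (3 * 210000.0 * 1023538740.52)
= 0.045 mm

0.045 mm


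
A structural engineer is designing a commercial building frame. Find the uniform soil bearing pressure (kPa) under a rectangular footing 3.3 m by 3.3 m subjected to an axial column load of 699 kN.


A = 3.3 * 3.3 = 10.89 m^2
q = P / A = 699 / 10.89
= 64.1873 kPa

64.1873 kPa


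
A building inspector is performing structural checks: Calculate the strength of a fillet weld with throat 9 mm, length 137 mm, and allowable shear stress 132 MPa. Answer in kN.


Strength = throat * length * allowable stress
= 9 * 137 * 132 N
= 162756 N
= 162.76 kN

162.76 kN


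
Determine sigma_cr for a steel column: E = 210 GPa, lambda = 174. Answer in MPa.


sigma_cr = pi^2 * E / lambda^2
= 9.8696 * 210000.0 / 174^2
= 9.8696 * 210000.0 / 30276
= 68.4574 MPa

68.4574 MPa


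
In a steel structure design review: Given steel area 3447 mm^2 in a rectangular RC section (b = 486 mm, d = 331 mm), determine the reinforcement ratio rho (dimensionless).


rho = As / (b * d)
= 3447 / (486 * 331)
= 3447 / 160866
= 0.021428 (dimensionless)

0.021428 (dimensionless)


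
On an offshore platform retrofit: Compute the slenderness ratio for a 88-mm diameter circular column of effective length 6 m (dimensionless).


Radius of gyration r = d / 4 = 88 / 4 = 22.0 mm
L_eff = 6000.0 mm
Slenderness ratio = L / r = 6000.0 / 22.0 = 272.73 (dimensionless)

272.73 (dimensionless)


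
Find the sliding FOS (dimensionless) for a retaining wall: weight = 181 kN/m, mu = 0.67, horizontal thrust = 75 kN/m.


Resisting force = mu * W = 0.67 * 181 = 121.27 kN/m
FOS = Resisting / Driving = 121.27 / 75
= 1.6169 (dimensionless)

1.6169 (dimensionless)


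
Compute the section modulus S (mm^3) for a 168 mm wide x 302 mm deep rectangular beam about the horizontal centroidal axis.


S = b * h^2 / 6
= 168 * 302^2 / 6
= 168 * 91204 / 6
= 2553712.0 mm^3

2553712.0 mm^3


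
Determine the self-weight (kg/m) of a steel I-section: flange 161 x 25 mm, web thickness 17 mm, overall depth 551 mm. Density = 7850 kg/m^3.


A_flanges = 2 * 161 * 25 = 8050 mm^2
A_web = (551 - 2 * 25) * 17 = 8517 mm^2
A_total = 8050 + 8517 = 16567 mm^2 = 0.016567 m^2
Weight = rho * A = 7850 * 0.016567 = 130.051 kg/m

130.051 kg/m
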